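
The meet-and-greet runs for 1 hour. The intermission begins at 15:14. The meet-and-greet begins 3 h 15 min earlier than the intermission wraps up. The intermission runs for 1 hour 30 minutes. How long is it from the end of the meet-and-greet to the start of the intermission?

The intermission ends at 15:14 + 90 min = 16:44.
The meet-and-greet starts at 16:44 − 195 min = 13:29.
The meet-and-greet ends at 13:29 + 60 min = 14:29.
From 14:29 to 15:14 is 45 minutes.

45 minutes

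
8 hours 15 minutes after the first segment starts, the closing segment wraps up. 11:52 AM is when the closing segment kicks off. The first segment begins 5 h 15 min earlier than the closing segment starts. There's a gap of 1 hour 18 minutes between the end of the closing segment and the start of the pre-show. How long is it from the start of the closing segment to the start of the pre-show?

The first segment starts at 11:52 AM − 315 min = 6:37 AM.
The closing segment ends at 6:37 AM + 495 min = 2:52 PM.
The pre-show starts at 2:52 PM + 78 min = 4:10 PM.
From 11:52 AM to 4:10 PM is 4 h 18 min.

4 h 18 min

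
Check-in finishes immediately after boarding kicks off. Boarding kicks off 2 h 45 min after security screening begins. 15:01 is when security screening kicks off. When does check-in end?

17:46

Boarding starts at 15:01 + 165 min = 17:46.
So check-in ends at 17:46.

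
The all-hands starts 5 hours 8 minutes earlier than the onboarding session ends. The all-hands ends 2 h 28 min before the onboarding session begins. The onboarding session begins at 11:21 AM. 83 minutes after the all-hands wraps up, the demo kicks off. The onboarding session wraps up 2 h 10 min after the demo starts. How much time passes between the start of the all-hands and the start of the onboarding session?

The all-hands ends at 11:21 AM − 148 min = 8:53 AM.
The demo starts at 8:53 AM + 83 min = 10:16 AM.
The onboarding session ends at 10:16 AM + 130 min = 12:26 PM.
The all-hands starts at 12:26 PM − 308 min = 7:18 AM.
From 7:18 AM to 11:21 AM is 4 hours 3 minutes.

4 hours 3 minutes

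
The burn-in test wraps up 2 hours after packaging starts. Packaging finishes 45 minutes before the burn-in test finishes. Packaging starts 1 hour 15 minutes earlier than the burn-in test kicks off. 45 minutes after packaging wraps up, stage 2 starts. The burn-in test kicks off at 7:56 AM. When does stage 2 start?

Packaging starts at 7:56 AM − 75 min = 6:41 AM.
The burn-in test ends at 6:41 AM + 120 min = 8:41 AM.
Packaging ends at 8:41 AM − 45 min = 7:56 AM.
Stage 2 starts at 7:56 AM + 45 min = 8:41 AM.

8:41 AM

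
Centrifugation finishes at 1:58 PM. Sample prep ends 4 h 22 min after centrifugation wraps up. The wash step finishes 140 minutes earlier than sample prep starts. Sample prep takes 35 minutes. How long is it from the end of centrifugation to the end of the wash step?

Sample prep ends at 1:58 PM + 262 min = 6:20 PM.
Sample prep starts at 6:20 PM − 35 min = 5:45 PM.
The wash step ends at 5:45 PM − 140 min = 3:25 PM.
From 1:58 PM to 3:25 PM is 1 hour 27 minutes.

1 hour 27 minutes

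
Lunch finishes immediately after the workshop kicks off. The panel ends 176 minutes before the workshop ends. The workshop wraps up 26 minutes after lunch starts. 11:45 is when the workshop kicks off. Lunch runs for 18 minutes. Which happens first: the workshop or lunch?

lunch

Lunch ends at 11:45.
Lunch starts at 11:45 − 18 min = 11:27.
The workshop starts at 11:45 and lunch starts at 11:27, so lunch is first.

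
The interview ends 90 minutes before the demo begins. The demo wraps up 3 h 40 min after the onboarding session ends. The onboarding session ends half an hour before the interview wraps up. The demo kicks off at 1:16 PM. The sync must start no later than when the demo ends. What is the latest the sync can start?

2:56 PM

The interview ends at 1:16 PM − 90 min = 11:46 AM.
The onboarding session ends at 11:46 AM − 30 min = 11:16 AM.
The demo ends at 11:16 AM + 220 min = 2:56 PM.
The sync is bounded by the demo, so the latest it can start is 2:56 PM.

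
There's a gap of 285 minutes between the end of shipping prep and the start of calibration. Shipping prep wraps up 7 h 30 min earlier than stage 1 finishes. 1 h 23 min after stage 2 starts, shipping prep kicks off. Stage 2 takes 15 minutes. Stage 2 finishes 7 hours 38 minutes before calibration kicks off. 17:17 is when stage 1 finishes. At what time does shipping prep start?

Shipping prep ends at 17:17 − 450 min = 09:47.
Calibration starts at 09:47 + 285 min = 14:32.
Stage 2 ends at 14:32 − 458 min = 06:54.
Stage 2 starts at 06:54 − 15 min = 06:39.
Shipping prep starts at 06:39 + 83 min = 08:02.

08:02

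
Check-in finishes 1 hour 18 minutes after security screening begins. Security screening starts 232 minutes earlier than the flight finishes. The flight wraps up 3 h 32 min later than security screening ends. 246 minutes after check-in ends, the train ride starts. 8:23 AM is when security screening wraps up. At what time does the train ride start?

The flight ends at 8:23 AM + 212 min = 11:55 AM.
Security screening starts at 11:55 AM − 232 min = 8:03 AM.
Check-in ends at 8:03 AM + 78 min = 9:21 AM.
The train ride starts at 9:21 AM + 246 min = 1:27 PM.

1:27 PM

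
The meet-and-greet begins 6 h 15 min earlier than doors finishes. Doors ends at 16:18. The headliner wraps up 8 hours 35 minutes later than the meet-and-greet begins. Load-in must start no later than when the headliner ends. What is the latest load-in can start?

The meet-and-greet starts at 16:18 − 375 min = 10:03.
The headliner ends at 10:03 + 515 min = 18:38.
Load-in is bounded by the headliner, so the latest it can start is 18:38.

18:38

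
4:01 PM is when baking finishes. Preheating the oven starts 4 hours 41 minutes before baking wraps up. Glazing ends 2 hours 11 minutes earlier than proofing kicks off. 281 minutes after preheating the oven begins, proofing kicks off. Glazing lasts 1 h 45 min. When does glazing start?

12:05 PM

Preheating the oven starts at 4:01 PM − 281 min = 11:20 AM.
Proofing starts at 11:20 AM + 281 min = 4:01 PM.
Glazing ends at 4:01 PM − 131 min = 1:50 PM.
Glazing starts at 1:50 PM − 105 min = 12:05 PM.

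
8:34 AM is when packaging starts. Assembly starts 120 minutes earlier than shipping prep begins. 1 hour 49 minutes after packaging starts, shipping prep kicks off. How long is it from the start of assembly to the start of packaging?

11 minutes

Shipping prep starts at 8:34 AM + 109 min = 10:23 AM.
Assembly starts at 10:23 AM − 120 min = 8:23 AM.
From 8:23 AM to 8:34 AM is 11 minutes.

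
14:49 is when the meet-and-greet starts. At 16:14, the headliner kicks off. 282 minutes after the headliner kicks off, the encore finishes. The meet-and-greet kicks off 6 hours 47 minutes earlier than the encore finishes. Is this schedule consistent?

The encore ends at 16:14 + 282 min = 20:56.
The meet-and-greet starts at 20:56 − 407 min = 14:09.
But the meet-and-greet is also said to start at 14:49 — a 40-minute conflict.

No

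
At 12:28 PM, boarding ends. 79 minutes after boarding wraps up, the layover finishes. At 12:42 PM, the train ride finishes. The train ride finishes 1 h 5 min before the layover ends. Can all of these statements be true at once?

Yes

The layover ends at 12:28 PM + 79 min = 1:47 PM.
The train ride ends at 1:47 PM − 65 min = 12:42 PM.
That matches the stated 12:42 PM, so the schedule is consistent.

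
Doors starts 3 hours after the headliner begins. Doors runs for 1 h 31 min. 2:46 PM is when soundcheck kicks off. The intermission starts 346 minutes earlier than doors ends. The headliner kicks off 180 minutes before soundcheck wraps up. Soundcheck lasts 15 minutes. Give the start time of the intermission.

Soundcheck ends at 2:46 PM + 15 min = 3:01 PM.
The headliner starts at 3:01 PM − 180 min = 12:01 PM.
Doors starts at 12:01 PM + 180 min = 3:01 PM.
Doors ends at 3:01 PM + 91 min = 4:32 PM.
The intermission starts at 4:32 PM − 346 min = 10:46 AM.

10:46 AM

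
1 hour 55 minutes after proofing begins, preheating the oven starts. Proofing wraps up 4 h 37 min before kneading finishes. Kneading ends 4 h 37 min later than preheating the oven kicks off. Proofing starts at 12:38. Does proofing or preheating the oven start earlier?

proofing

Preheating the oven starts at 12:38 + 115 min = 14:33.
Proofing starts at 12:38 and preheating the oven starts at 14:33, so proofing is first.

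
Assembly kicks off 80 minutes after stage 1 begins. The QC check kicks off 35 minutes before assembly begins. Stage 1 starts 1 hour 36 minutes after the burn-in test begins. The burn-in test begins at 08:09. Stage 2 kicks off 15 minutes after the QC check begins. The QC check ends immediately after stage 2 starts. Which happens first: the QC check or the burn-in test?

the burn-in test

Stage 1 starts at 08:09 + 96 min = 09:45.
Assembly starts at 09:45 + 80 min = 11:05.
The QC check starts at 11:05 − 35 min = 10:30.
The QC check starts at 10:30 and the burn-in test starts at 08:09, so the burn-in test is first.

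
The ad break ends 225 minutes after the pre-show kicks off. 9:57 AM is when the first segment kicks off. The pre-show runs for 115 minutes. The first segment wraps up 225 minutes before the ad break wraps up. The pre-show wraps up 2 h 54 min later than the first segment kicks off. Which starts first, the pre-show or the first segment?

The pre-show ends at 9:57 AM + 174 min = 12:51 PM.
The pre-show starts at 12:51 PM − 115 min = 10:56 AM.
The pre-show starts at 10:56 AM and the first segment starts at 9:57 AM, so the first segment is first.

the first segment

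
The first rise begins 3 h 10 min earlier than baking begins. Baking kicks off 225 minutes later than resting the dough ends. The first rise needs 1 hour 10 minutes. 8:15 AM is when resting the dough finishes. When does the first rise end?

10:00 AM

Baking starts at 8:15 AM + 225 min = 12:00 PM.
The first rise starts at 12:00 PM − 190 min = 8:50 AM.
The first rise ends at 8:50 AM + 70 min = 10:00 AM.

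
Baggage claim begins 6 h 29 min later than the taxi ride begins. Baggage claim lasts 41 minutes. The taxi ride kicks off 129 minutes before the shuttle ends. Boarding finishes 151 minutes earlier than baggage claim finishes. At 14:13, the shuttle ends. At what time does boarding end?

16:43

The taxi ride starts at 14:13 − 129 min = 12:04.
Baggage claim starts at 12:04 + 389 min = 18:33.
Baggage claim ends at 18:33 + 41 min = 19:14.
Boarding ends at 19:14 − 151 min = 16:43.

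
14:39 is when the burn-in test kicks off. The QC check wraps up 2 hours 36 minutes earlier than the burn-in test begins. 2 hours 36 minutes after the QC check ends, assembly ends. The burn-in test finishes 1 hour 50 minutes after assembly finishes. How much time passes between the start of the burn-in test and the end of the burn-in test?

The QC check ends at 14:39 − 156 min = 12:03.
Assembly ends at 12:03 + 156 min = 14:39.
The burn-in test ends at 14:39 + 110 min = 16:29.
From 14:39 to 16:29 is 1 h 50 min.

1 h 50 min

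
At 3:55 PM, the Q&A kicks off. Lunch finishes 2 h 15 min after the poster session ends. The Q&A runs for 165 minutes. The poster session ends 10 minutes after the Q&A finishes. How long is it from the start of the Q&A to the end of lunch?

The Q&A ends at 3:55 PM + 165 min = 6:40 PM.
The poster session ends at 6:40 PM + 10 min = 6:50 PM.
Lunch ends at 6:50 PM + 135 min = 9:05 PM.
From 3:55 PM to 9:05 PM is 5 hours 10 minutes.

5 hours 10 minutes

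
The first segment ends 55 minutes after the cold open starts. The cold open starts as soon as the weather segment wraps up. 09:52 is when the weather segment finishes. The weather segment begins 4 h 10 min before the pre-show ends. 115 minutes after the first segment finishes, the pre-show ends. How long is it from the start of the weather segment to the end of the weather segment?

80 minutes

The cold open starts at 09:52.
The first segment ends at 09:52 + 55 min = 10:47.
The pre-show ends at 10:47 + 115 min = 12:42.
The weather segment starts at 12:42 − 250 min = 08:32.
From 08:32 to 09:52 is 80 minutes.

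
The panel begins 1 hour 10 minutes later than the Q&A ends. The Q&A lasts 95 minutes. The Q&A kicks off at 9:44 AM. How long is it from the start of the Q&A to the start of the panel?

The Q&A ends at 9:44 AM + 95 min = 11:19 AM.
The panel starts at 11:19 AM + 70 min = 12:29 PM.
From 9:44 AM to 12:29 PM is 165 minutes.

165 minutes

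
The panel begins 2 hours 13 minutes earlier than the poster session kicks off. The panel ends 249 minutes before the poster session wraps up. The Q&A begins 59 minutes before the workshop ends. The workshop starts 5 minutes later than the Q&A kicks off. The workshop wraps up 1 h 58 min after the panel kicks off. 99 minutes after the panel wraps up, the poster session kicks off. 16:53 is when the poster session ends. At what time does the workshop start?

13:14

The panel ends at 16:53 − 249 min = 12:44.
The poster session starts at 12:44 + 99 min = 14:23.
The panel starts at 14:23 − 133 min = 12:10.
The workshop ends at 12:10 + 118 min = 14:08.
The Q&A starts at 14:08 − 59 min = 13:09.
The workshop starts at 13:09 + 5 min = 13:14.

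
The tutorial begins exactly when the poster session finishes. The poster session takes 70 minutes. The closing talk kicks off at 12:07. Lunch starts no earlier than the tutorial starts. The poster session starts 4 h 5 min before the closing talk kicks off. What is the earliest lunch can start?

09:12

The poster session starts at 12:07 − 245 min = 08:02.
The poster session ends at 08:02 + 70 min = 09:12.
So the tutorial starts at 09:12.
Lunch is bounded by the tutorial, so the earliest it can start is 09:12.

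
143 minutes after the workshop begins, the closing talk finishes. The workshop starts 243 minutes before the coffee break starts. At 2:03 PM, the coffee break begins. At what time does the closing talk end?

12:23 PM

The workshop starts at 2:03 PM − 243 min = 10:00 AM.
The closing talk ends at 10:00 AM + 143 min = 12:23 PM.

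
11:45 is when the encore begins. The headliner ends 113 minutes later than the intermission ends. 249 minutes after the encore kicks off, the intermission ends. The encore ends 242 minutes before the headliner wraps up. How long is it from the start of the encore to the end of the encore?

The intermission ends at 11:45 + 249 min = 15:54.
The headliner ends at 15:54 + 113 min = 17:47.
The encore ends at 17:47 − 242 min = 13:45.
From 11:45 to 13:45 is 2 hours.

2 hours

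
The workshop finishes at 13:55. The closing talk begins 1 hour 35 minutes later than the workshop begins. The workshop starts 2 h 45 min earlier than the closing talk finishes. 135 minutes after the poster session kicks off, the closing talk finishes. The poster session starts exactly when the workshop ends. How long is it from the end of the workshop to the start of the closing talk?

65 minutes

The poster session starts at 13:55.
The closing talk ends at 13:55 + 135 min = 16:10.
The workshop starts at 16:10 − 165 min = 13:25.
The closing talk starts at 13:25 + 95 min = 15:00.
From 13:55 to 15:00 is 65 minutes.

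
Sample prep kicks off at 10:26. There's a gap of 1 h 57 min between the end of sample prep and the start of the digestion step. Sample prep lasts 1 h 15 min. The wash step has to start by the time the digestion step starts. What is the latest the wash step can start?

Sample prep ends at 10:26 + 75 min = 11:41.
The digestion step starts at 11:41 + 117 min = 13:38.
The wash step is bounded by the digestion step, so the latest it can start is 13:38.

13:38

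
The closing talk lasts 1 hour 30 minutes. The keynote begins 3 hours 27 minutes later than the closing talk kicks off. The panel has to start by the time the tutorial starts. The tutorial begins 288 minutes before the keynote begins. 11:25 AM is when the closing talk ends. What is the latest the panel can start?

The closing talk starts at 11:25 AM − 90 min = 9:55 AM.
The keynote starts at 9:55 AM + 207 min = 1:22 PM.
The tutorial starts at 1:22 PM − 288 min = 8:34 AM.
The panel is bounded by the tutorial, so the latest it can start is 8:34 AM.

8:34 AM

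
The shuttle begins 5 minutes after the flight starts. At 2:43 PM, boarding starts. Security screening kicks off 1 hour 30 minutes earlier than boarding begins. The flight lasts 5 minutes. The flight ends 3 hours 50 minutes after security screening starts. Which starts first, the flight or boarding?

boarding

Security screening starts at 2:43 PM − 90 min = 1:13 PM.
The flight ends at 1:13 PM + 230 min = 5:03 PM.
The flight starts at 5:03 PM − 5 min = 4:58 PM.
The flight starts at 4:58 PM and boarding starts at 2:43 PM, so boarding is first.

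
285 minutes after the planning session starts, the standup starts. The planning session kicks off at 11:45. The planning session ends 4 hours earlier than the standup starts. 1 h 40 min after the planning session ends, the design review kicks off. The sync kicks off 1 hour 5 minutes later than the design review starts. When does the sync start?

15:15

The standup starts at 11:45 + 285 min = 16:30.
The planning session ends at 16:30 − 240 min = 12:30.
The design review starts at 12:30 + 100 min = 14:10.
The sync starts at 14:10 + 65 min = 15:15.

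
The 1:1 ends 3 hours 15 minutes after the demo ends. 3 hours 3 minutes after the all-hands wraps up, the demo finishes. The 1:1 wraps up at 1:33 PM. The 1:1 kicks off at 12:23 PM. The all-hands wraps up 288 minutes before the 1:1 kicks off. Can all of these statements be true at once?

The all-hands ends at 12:23 PM − 288 min = 7:35 AM.
The demo ends at 7:35 AM + 183 min = 10:38 AM.
The 1:1 ends at 10:38 AM + 195 min = 1:53 PM.
But the 1:1 is also said to end at 1:33 PM — a 20-minute conflict.

No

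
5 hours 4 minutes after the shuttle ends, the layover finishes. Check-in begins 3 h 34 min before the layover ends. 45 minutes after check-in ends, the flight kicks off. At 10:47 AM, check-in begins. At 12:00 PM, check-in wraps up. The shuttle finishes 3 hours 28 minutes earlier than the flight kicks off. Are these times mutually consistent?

The flight starts at 12:00 PM + 45 min = 12:45 PM.
The shuttle ends at 12:45 PM − 208 min = 9:17 AM.
The layover ends at 9:17 AM + 304 min = 2:21 PM.
Check-in starts at 2:21 PM − 214 min = 10:47 AM.
That matches the stated 10:47 AM, so the schedule is consistent.

Yes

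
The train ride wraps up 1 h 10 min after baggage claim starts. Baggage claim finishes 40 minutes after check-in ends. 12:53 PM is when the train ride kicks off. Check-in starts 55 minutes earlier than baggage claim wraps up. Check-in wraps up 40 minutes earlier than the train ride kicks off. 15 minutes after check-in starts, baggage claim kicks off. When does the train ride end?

1:23 PM

Check-in ends at 12:53 PM − 40 min = 12:13 PM.
Baggage claim ends at 12:13 PM + 40 min = 12:53 PM.
Check-in starts at 12:53 PM − 55 min = 11:58 AM.
Baggage claim starts at 11:58 AM + 15 min = 12:13 PM.
The train ride ends at 12:13 PM + 70 min = 1:23 PM.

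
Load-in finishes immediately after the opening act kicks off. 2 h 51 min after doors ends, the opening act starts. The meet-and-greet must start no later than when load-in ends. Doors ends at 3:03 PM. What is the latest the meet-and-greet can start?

The opening act starts at 3:03 PM + 171 min = 5:54 PM.
So load-in ends at 5:54 PM.
The meet-and-greet is bounded by load-in, so the latest it can start is 5:54 PM.

5:54 PM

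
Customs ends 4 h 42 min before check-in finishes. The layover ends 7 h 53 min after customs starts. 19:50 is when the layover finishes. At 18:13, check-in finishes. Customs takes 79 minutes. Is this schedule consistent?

Customs ends at 18:13 − 282 min = 13:31.
Customs starts at 13:31 − 79 min = 12:12.
The layover ends at 12:12 + 473 min = 20:05.
But the layover is also said to end at 19:50 — a 15-minute conflict.

No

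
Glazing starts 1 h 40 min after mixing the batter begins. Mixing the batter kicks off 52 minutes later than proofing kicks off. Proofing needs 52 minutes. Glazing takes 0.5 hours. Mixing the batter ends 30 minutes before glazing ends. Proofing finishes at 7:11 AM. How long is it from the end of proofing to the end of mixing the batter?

Proofing starts at 7:11 AM − 52 min = 6:19 AM.
Mixing the batter starts at 6:19 AM + 52 min = 7:11 AM.
Glazing starts at 7:11 AM + 100 min = 8:51 AM.
Glazing ends at 8:51 AM + 30 min = 9:21 AM.
Mixing the batter ends at 9:21 AM − 30 min = 8:51 AM.
From 7:11 AM to 8:51 AM is 1 hour 40 minutes.

1 hour 40 minutes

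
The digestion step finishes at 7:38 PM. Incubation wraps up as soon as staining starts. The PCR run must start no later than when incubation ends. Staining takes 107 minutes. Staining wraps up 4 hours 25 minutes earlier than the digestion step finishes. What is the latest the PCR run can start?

1:26 PM

Staining ends at 7:38 PM − 265 min = 3:13 PM.
Staining starts at 3:13 PM − 107 min = 1:26 PM.
So incubation ends at 1:26 PM.
The PCR run is bounded by incubation, so the latest it can start is 1:26 PM.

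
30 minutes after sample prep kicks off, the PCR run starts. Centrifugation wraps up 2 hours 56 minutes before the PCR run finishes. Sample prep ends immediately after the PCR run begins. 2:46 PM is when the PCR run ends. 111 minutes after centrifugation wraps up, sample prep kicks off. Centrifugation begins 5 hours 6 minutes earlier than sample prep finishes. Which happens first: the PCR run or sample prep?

sample prep

Centrifugation ends at 2:46 PM − 176 min = 11:50 AM.
Sample prep starts at 11:50 AM + 111 min = 1:41 PM.
The PCR run starts at 1:41 PM + 30 min = 2:11 PM.
The PCR run starts at 2:11 PM and sample prep starts at 1:41 PM, so sample prep is first.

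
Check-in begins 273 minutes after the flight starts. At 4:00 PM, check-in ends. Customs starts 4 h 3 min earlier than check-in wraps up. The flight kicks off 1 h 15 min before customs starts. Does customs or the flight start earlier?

the flight

Customs starts at 4:00 PM − 243 min = 11:57 AM.
The flight starts at 11:57 AM − 75 min = 10:42 AM.
Customs starts at 11:57 AM and the flight starts at 10:42 AM, so the flight is first.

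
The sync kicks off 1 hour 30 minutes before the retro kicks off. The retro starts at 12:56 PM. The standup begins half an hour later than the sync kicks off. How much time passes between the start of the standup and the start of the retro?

60 minutes

The sync starts at 12:56 PM − 90 min = 11:26 AM.
The standup starts at 11:26 AM + 30 min = 11:56 AM.
From 11:56 AM to 12:56 PM is 60 minutes.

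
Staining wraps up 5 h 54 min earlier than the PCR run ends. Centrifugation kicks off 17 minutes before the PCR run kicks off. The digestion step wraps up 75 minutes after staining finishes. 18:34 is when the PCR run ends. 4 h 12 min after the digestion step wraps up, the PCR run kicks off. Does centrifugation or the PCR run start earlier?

Staining ends at 18:34 − 354 min = 12:40.
The digestion step ends at 12:40 + 75 min = 13:55.
The PCR run starts at 13:55 + 252 min = 18:07.
Centrifugation starts at 18:07 − 17 min = 17:50.
Centrifugation starts at 17:50 and the PCR run starts at 18:07, so centrifugation is first.

centrifugation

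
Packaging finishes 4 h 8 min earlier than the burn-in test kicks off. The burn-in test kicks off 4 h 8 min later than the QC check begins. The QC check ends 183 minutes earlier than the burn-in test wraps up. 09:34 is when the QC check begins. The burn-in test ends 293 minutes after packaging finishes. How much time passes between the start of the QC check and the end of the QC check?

The burn-in test starts at 09:34 + 248 min = 13:42.
Packaging ends at 13:42 − 248 min = 09:34.
The burn-in test ends at 09:34 + 293 min = 14:27.
The QC check ends at 14:27 − 183 min = 11:24.
From 09:34 to 11:24 is 1 h 50 min.

1 h 50 min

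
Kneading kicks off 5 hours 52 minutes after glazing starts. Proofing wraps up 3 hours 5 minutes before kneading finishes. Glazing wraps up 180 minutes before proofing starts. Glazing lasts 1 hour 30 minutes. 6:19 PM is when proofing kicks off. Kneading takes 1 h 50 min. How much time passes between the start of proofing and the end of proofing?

Glazing ends at 6:19 PM − 180 min = 3:19 PM.
Glazing starts at 3:19 PM − 90 min = 1:49 PM.
Kneading starts at 1:49 PM + 352 min = 7:41 PM.
Kneading ends at 7:41 PM + 110 min = 9:31 PM.
Proofing ends at 9:31 PM − 185 min = 6:26 PM.
From 6:19 PM to 6:26 PM is 7 minutes.

7 minutes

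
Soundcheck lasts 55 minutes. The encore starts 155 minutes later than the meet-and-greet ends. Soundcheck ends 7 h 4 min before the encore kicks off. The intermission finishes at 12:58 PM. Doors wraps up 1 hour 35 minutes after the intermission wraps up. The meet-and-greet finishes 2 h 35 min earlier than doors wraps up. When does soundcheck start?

Doors ends at 12:58 PM + 95 min = 2:33 PM.
The meet-and-greet ends at 2:33 PM − 155 min = 11:58 AM.
The encore starts at 11:58 AM + 155 min = 2:33 PM.
Soundcheck ends at 2:33 PM − 424 min = 7:29 AM.
Soundcheck starts at 7:29 AM − 55 min = 6:34 AM.

6:34 AM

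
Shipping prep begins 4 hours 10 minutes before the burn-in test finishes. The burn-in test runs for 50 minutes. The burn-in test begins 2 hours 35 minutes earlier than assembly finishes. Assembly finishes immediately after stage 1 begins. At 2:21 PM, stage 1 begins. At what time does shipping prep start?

Assembly ends at 2:21 PM.
The burn-in test starts at 2:21 PM − 155 min = 11:46 AM.
The burn-in test ends at 11:46 AM + 50 min = 12:36 PM.
Shipping prep starts at 12:36 PM − 250 min = 8:26 AM.

8:26 AM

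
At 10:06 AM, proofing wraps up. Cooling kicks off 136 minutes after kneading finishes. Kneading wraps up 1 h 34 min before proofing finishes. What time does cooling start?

Kneading ends at 10:06 AM − 94 min = 8:32 AM.
Cooling starts at 8:32 AM + 136 min = 10:48 AM.

10:48 AM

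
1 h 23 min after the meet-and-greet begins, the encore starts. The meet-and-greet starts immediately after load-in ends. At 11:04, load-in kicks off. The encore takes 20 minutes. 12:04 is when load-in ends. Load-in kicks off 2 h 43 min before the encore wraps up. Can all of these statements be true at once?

Yes

The meet-and-greet starts at 12:04.
The encore starts at 12:04 + 83 min = 13:27.
The encore ends at 13:27 + 20 min = 13:47.
Load-in starts at 13:47 − 163 min = 11:04.
That matches the stated 11:04, so the schedule is consistent.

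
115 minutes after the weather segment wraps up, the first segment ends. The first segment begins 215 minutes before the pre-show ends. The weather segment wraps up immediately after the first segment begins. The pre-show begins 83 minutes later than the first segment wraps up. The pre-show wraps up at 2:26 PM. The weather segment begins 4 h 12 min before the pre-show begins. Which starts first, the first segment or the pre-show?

the first segment

The first segment starts at 2:26 PM − 215 min = 10:51 AM.
So the weather segment ends at 10:51 AM.
The first segment ends at 10:51 AM + 115 min = 12:46 PM.
The pre-show starts at 12:46 PM + 83 min = 2:09 PM.
The first segment starts at 10:51 AM and the pre-show starts at 2:09 PM, so the first segment is first.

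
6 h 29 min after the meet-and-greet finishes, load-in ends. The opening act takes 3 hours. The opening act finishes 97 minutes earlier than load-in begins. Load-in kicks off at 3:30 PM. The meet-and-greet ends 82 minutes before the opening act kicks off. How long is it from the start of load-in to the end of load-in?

The opening act ends at 3:30 PM − 97 min = 1:53 PM.
The opening act starts at 1:53 PM − 180 min = 10:53 AM.
The meet-and-greet ends at 10:53 AM − 82 min = 9:31 AM.
Load-in ends at 9:31 AM + 389 min = 4:00 PM.
From 3:30 PM to 4:00 PM is 0.5 hours.

0.5 hours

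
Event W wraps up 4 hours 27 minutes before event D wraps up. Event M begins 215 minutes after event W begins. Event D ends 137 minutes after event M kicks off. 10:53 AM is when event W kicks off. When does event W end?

12:18 PM

Event M starts at 10:53 AM + 215 min = 2:28 PM.
Event D ends at 2:28 PM + 137 min = 4:45 PM.
Event W ends at 4:45 PM − 267 min = 12:18 PM.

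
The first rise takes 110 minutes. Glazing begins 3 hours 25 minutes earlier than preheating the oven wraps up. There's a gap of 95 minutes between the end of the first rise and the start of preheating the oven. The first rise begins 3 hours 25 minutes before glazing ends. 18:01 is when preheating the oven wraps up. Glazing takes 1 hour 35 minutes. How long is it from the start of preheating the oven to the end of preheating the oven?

Glazing starts at 18:01 − 205 min = 14:36.
Glazing ends at 14:36 + 95 min = 16:11.
The first rise starts at 16:11 − 205 min = 12:46.
The first rise ends at 12:46 + 110 min = 14:36.
Preheating the oven starts at 14:36 + 95 min = 16:11.
From 16:11 to 18:01 is 1 h 50 min.

1 h 50 min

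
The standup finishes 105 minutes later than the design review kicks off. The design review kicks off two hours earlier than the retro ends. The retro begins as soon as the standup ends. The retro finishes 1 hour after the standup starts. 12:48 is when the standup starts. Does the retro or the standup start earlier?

The retro ends at 12:48 + 60 min = 13:48.
The design review starts at 13:48 − 120 min = 11:48.
The standup ends at 11:48 + 105 min = 13:33.
So the retro starts at 13:33.
The retro starts at 13:33 and the standup starts at 12:48, so the standup is first.

the standup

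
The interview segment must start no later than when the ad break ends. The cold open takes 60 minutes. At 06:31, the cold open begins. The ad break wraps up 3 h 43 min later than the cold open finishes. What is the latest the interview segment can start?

11:14

The cold open ends at 06:31 + 60 min = 07:31.
The ad break ends at 07:31 + 223 min = 11:14.
The interview segment is bounded by the ad break, so the latest it can start is 11:14.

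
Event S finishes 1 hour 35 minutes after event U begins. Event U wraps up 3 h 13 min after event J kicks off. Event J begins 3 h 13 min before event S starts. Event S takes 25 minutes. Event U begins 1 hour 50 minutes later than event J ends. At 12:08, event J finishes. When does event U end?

15:08

Event U starts at 12:08 + 110 min = 13:58.
Event S ends at 13:58 + 95 min = 15:33.
Event S starts at 15:33 − 25 min = 15:08.
Event J starts at 15:08 − 193 min = 11:55.
Event U ends at 11:55 + 193 min = 15:08.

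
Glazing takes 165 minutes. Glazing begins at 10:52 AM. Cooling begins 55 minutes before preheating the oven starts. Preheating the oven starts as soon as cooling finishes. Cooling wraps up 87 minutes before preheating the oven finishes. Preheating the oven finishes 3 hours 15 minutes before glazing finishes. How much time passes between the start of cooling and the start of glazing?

Glazing ends at 10:52 AM + 165 min = 1:37 PM.
Preheating the oven ends at 1:37 PM − 195 min = 10:22 AM.
Cooling ends at 10:22 AM − 87 min = 8:55 AM.
So preheating the oven starts at 8:55 AM.
Cooling starts at 8:55 AM − 55 min = 8:00 AM.
From 8:00 AM to 10:52 AM is 2 h 52 min.

2 h 52 min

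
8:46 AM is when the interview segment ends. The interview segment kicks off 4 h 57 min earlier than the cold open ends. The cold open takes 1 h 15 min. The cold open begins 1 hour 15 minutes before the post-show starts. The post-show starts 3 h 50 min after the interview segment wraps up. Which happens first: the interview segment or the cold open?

the interview segment

The post-show starts at 8:46 AM + 230 min = 12:36 PM.
The cold open starts at 12:36 PM − 75 min = 11:21 AM.
The cold open ends at 11:21 AM + 75 min = 12:36 PM.
The interview segment starts at 12:36 PM − 297 min = 7:39 AM.
The interview segment starts at 7:39 AM and the cold open starts at 11:21 AM, so the interview segment is first.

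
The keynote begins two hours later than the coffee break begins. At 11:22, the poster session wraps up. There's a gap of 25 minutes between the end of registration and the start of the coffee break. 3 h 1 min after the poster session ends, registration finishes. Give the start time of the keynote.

16:48

Registration ends at 11:22 + 181 min = 14:23.
The coffee break starts at 14:23 + 25 min = 14:48.
The keynote starts at 14:48 + 120 min = 16:48.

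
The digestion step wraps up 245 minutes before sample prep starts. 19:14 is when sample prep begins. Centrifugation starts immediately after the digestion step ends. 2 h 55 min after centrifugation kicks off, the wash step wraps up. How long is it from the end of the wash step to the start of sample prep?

The digestion step ends at 19:14 − 245 min = 15:09.
So centrifugation starts at 15:09.
The wash step ends at 15:09 + 175 min = 18:04.
From 18:04 to 19:14 is 1 h 10 min.

1 h 10 min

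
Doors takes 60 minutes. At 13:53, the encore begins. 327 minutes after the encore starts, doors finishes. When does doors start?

Doors ends at 13:53 + 327 min = 19:20.
Doors starts at 19:20 − 60 min = 18:20.

18:20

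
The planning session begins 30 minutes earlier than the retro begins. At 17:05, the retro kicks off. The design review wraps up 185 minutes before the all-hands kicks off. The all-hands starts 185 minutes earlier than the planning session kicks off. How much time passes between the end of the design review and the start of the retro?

The planning session starts at 17:05 − 30 min = 16:35.
The all-hands starts at 16:35 − 185 min = 13:30.
The design review ends at 13:30 − 185 min = 10:25.
From 10:25 to 17:05 is 400 minutes.

400 minutes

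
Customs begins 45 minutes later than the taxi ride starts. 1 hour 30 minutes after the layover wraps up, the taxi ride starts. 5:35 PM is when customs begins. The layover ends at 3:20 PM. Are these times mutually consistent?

Yes

The taxi ride starts at 3:20 PM + 90 min = 4:50 PM.
Customs starts at 4:50 PM + 45 min = 5:35 PM.
That matches the stated 5:35 PM, so the schedule is consistent.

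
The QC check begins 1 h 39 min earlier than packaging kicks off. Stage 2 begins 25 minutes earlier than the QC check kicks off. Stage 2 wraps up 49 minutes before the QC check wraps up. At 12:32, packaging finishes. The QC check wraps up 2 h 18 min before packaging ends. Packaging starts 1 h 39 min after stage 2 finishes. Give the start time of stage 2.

The QC check ends at 12:32 − 138 min = 10:14.
Stage 2 ends at 10:14 − 49 min = 09:25.
Packaging starts at 09:25 + 99 min = 11:04.
The QC check starts at 11:04 − 99 min = 09:25.
Stage 2 starts at 09:25 − 25 min = 09:00.

09:00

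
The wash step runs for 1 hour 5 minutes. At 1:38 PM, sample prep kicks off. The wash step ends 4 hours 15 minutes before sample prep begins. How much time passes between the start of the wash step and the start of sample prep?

The wash step ends at 1:38 PM − 255 min = 9:23 AM.
The wash step starts at 9:23 AM − 65 min = 8:18 AM.
From 8:18 AM to 1:38 PM is 5 hours 20 minutes.

5 hours 20 minutes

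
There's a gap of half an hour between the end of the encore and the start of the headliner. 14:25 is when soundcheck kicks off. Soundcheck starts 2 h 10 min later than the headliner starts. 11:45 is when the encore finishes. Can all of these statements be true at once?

Yes

The headliner starts at 11:45 + 30 min = 12:15.
Soundcheck starts at 12:15 + 130 min = 14:25.
That matches the stated 14:25, so the schedule is consistent.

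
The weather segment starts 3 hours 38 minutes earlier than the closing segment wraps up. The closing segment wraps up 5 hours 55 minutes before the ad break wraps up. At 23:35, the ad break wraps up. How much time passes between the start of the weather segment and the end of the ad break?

9 h 33 min

The closing segment ends at 23:35 − 355 min = 17:40.
The weather segment starts at 17:40 − 218 min = 14:02.
From 14:02 to 23:35 is 9 h 33 min.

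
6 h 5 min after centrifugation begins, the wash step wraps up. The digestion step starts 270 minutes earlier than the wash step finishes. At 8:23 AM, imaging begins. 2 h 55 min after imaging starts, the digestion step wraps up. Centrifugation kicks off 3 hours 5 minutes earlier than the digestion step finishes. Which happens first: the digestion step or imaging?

The digestion step ends at 8:23 AM + 175 min = 11:18 AM.
Centrifugation starts at 11:18 AM − 185 min = 8:13 AM.
The wash step ends at 8:13 AM + 365 min = 2:18 PM.
The digestion step starts at 2:18 PM − 270 min = 9:48 AM.
The digestion step starts at 9:48 AM and imaging starts at 8:23 AM, so imaging is first.

imaging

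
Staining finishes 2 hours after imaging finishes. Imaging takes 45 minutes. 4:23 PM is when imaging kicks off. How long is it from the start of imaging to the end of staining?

2 h 45 min

Imaging ends at 4:23 PM + 45 min = 5:08 PM.
Staining ends at 5:08 PM + 120 min = 7:08 PM.
From 4:23 PM to 7:08 PM is 2 h 45 min.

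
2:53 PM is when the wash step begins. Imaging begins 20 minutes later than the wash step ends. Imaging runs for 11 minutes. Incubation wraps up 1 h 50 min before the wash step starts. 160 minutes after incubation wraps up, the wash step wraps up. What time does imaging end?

Incubation ends at 2:53 PM − 110 min = 1:03 PM.
The wash step ends at 1:03 PM + 160 min = 3:43 PM.
Imaging starts at 3:43 PM + 20 min = 4:03 PM.
Imaging ends at 4:03 PM + 11 min = 4:14 PM.

4:14 PM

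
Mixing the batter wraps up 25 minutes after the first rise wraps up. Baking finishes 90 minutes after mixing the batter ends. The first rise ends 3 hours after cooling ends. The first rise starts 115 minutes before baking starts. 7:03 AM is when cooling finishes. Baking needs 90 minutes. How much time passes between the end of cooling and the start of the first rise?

The first rise ends at 7:03 AM + 180 min = 10:03 AM.
Mixing the batter ends at 10:03 AM + 25 min = 10:28 AM.
Baking ends at 10:28 AM + 90 min = 11:58 AM.
Baking starts at 11:58 AM − 90 min = 10:28 AM.
The first rise starts at 10:28 AM − 115 min = 8:33 AM.
From 7:03 AM to 8:33 AM is 1.5 hours.

1.5 hours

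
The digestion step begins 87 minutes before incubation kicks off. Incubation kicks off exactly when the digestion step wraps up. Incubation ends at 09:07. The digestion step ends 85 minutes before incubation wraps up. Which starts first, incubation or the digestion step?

the digestion step

The digestion step ends at 09:07 − 85 min = 07:42.
So incubation starts at 07:42.
The digestion step starts at 07:42 − 87 min = 06:15.
Incubation starts at 07:42 and the digestion step starts at 06:15, so the digestion step is first.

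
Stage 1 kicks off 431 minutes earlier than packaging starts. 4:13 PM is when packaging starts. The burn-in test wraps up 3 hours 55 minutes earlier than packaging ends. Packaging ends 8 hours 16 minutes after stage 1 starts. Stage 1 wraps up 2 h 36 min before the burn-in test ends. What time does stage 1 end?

10:47 AM

Stage 1 starts at 4:13 PM − 431 min = 9:02 AM.
Packaging ends at 9:02 AM + 496 min = 5:18 PM.
The burn-in test ends at 5:18 PM − 235 min = 1:23 PM.
Stage 1 ends at 1:23 PM − 156 min = 10:47 AM.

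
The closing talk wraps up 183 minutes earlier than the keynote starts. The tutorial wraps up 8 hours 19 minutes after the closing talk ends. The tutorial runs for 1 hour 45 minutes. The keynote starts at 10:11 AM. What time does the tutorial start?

The closing talk ends at 10:11 AM − 183 min = 7:08 AM.
The tutorial ends at 7:08 AM + 499 min = 3:27 PM.
The tutorial starts at 3:27 PM − 105 min = 1:42 PM.

1:42 PM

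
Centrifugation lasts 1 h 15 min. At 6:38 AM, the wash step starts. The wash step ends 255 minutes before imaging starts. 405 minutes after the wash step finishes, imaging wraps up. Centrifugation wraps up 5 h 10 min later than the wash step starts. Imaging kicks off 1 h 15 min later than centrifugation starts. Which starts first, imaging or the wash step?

the wash step

Centrifugation ends at 6:38 AM + 310 min = 11:48 AM.
Centrifugation starts at 11:48 AM − 75 min = 10:33 AM.
Imaging starts at 10:33 AM + 75 min = 11:48 AM.
Imaging starts at 11:48 AM and the wash step starts at 6:38 AM, so the wash step is first.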